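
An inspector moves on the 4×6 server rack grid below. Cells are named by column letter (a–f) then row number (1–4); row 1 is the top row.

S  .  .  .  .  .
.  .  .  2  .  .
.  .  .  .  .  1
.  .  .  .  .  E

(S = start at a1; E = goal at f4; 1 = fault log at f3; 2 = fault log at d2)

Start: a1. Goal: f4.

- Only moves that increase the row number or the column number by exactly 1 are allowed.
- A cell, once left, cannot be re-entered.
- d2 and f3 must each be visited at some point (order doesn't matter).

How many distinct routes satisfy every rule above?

12

A right/down-only route from a1 to f4 makes exactly 3 down-moves and 5 right-moves in some order.
With no other constraints that would be C(8,3) = 56 routes.
A monotone route can only reach the required cells in the order d2, f3, so split there and multiply the segment counts: a1→d2: 4; d2→f3: 3; f3→f4: 1; product = 12.
That gives 12 routes.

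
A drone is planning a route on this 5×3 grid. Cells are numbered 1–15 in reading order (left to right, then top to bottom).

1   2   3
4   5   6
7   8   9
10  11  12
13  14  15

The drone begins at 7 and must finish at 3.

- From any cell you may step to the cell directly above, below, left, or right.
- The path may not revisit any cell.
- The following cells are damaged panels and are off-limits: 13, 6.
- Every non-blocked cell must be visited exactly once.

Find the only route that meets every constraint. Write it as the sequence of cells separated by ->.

7 -> 10 -> 11 -> 14 -> 15 -> 12 -> 9 -> 8 -> 5 -> 4 -> 1 -> 2 -> 3

Need to visit all 13 open cells exactly once, starting at 7 and ending at 3.
Route from 7: down to 10, right to 11, down to 14, right to 15, 2× up (reaching 9), left to 8, up to 5, left to 4, up to 1, 2× right (reaching 3) — 12 moves in all.
Check: all 13 open cells covered.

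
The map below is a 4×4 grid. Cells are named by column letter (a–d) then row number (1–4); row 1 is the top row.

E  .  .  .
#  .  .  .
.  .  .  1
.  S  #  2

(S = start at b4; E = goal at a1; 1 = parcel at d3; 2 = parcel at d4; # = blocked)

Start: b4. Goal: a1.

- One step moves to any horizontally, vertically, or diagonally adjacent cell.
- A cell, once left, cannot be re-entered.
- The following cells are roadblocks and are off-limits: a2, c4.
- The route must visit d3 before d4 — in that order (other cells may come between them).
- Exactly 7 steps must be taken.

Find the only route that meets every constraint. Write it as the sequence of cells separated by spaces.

b4 b3 c2 d3 d4 c3 b2 a1

The waypoints must appear in the order d3, d4, with no cell reused.
Route from b4: up to b3, up-right to c2, down-right to d3, down to d4, 3× up-left (reaching a1) — 7 moves in all.
Check: order respected (1 at step 3, 2 at step 4); 7 moves as required.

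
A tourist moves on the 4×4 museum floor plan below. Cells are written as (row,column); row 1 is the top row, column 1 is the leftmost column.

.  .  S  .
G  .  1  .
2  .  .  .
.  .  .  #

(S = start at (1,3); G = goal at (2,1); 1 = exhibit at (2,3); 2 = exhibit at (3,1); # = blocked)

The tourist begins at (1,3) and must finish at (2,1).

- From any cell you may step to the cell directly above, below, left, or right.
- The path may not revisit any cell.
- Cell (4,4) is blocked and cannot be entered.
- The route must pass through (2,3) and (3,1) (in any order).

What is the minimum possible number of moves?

Any route passes through (2,3) and (3,1) in some order between (1,3) and (2,1). Summing Manhattan distances along each leg and taking the cheapest ordering ((1,3) → (2,3) → (3,1) → (2,1)) gives a lower bound of 1 + 3 + 1 = 5 moves.
A route of 5 moves achieves this: (1,3) → (2,3) → (3,3) → (3,2) → (3,1) → (2,1).
Since 5 matches the lower bound, it is optimal.

5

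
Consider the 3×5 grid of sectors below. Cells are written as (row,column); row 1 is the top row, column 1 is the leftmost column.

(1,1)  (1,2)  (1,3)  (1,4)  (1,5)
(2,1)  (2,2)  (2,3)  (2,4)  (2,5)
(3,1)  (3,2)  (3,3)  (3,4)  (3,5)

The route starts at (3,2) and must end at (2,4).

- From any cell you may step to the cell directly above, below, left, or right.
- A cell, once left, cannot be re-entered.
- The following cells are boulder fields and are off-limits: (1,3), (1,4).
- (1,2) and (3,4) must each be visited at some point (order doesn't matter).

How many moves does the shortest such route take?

Any route passes through (1,2) and (3,4) in some order between (3,2) and (2,4). Summing Manhattan distances along each leg and taking the cheapest ordering ((3,2) → (1,2) → (3,4) → (2,4)) gives a lower bound of 2 + 4 + 1 = 7 moves.
The shortest route satisfying every rule uses 9 moves: (3,2) → (3,1) → (2,1) → (1,1) → (1,2) → (2,2) → (2,3) → (3,3) → (3,4) → (2,4).
The no-revisit rule (legs can't share cells) pushes the minimum above the 7-move bound; an exhaustive check rules out every length from 7 to 8, leaving 9 as the minimum.

9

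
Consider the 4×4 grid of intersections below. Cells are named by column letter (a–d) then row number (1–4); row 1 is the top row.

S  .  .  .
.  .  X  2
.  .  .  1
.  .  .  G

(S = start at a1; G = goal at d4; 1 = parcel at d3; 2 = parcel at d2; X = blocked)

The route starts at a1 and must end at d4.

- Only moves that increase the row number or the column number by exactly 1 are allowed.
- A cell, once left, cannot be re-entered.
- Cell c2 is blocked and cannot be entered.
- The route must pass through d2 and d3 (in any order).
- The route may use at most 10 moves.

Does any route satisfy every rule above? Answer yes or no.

One route that works: a1 → b1 → c1 → d1 → d2 → d3 → d4.

yes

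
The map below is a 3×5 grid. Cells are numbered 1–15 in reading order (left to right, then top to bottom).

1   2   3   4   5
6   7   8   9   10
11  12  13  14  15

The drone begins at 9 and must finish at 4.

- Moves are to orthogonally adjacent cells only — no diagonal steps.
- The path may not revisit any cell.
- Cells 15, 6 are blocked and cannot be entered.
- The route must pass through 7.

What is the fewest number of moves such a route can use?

Any route passes through 7 somewhere between 9 and 4. Summing Manhattan distances along the two legs (9 → 7 → 4) gives a lower bound of 2 + 3 = 5 moves.
A route of 5 moves achieves this: 9 → 8 → 7 → 2 → 3 → 4.
Since 5 matches the lower bound, it is optimal.

5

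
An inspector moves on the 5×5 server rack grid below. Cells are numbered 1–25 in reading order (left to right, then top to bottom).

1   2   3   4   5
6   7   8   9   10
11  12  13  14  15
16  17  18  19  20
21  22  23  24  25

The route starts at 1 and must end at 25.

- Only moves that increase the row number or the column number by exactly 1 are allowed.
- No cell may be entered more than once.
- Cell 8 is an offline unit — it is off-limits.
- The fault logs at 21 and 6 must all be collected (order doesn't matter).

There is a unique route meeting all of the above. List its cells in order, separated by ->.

Moves only go right or down, so the column and row indices never decrease.
Route from 1: down 4 to 21, right 4 to 25 — 8 moves in all.
Check: all required cells visited.

1 -> 6 -> 11 -> 16 -> 21 -> 22 -> 23 -> 24 -> 25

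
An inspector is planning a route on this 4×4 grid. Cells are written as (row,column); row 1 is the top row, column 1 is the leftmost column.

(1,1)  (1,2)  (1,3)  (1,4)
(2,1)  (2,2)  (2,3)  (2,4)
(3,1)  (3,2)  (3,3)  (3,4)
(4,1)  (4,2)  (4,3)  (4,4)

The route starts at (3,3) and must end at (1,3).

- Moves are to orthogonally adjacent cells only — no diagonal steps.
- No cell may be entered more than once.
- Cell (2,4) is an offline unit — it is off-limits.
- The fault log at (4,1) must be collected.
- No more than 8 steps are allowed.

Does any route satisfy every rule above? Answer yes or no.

One route that works: (3,3) → (4,3) → (4,2) → (4,1) → (3,1) → (2,1) → (1,1) → (1,2) → (1,3).

yes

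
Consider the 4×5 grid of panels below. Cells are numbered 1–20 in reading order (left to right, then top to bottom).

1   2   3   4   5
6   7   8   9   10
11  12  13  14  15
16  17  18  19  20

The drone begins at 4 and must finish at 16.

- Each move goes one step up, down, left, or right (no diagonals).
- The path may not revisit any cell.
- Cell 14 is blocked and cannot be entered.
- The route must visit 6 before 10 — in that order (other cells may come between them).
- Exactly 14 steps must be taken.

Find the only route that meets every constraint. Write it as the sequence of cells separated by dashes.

4 - 3 - 2 - 1 - 6 - 7 - 8 - 9 - 10 - 15 - 20 - 19 - 18 - 17 - 16

The waypoints must appear in the order 6, 10, with no cell reused.
Route from 4: left 3 to 1, down 1 to 6, right 4 to 10, down 2 to 20, left 4 to 16 — 14 moves in all.
Check: order respected (6 at step 4, 10 at step 8); 14 moves as required.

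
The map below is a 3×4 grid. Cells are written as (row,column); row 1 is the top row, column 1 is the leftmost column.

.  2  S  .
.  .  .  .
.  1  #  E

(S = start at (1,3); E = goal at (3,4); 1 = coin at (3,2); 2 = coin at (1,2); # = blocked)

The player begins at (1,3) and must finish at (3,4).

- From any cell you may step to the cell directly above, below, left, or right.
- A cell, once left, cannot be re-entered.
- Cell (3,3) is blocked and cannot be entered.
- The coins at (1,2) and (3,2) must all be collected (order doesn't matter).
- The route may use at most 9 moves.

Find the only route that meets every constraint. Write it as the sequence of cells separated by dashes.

The 9-move cap with required stops at (1,2), (3,2) leaves no slack for detours.
Route from (1,3): 2× left (reaching (1,1)), 2× down (reaching (3,1)), right to (3,2), up to (2,2), 2× right (reaching (2,4)), down to (3,4) — 9 moves in all.
Check: all required cells visited; 9 ≤ 9 moves.

(1,3) - (1,2) - (1,1) - (2,1) - (3,1) - (3,2) - (2,2) - (2,3) - (2,4) - (3,4)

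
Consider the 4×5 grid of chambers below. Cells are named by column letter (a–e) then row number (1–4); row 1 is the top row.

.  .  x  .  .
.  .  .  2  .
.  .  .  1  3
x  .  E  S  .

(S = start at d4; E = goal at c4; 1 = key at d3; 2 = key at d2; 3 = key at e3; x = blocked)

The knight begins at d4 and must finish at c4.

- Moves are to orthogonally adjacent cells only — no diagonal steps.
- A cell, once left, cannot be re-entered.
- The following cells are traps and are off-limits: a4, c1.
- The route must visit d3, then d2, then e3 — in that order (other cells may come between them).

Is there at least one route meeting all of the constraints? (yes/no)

no

Ignoring the required order, 34 revisit-free routes from d4 to c4 pass through all of d3, d2, and e3; the waypoint orders that occur are d3 → e3 → d2 (16); e3 → d2 → d3 (10); e3 → d3 → d2 (8) — never d3 → d2 → e3.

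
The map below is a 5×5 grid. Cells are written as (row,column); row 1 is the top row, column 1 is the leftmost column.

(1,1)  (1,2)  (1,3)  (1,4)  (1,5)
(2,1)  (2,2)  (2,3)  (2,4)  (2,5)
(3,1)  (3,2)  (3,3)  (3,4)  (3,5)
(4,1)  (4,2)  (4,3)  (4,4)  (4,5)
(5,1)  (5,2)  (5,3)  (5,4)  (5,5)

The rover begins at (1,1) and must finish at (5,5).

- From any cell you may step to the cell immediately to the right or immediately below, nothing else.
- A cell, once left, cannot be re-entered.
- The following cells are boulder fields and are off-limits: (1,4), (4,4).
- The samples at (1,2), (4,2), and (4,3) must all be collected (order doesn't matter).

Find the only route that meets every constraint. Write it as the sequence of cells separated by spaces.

(1,1) (1,2) (2,2) (3,2) (4,2) (4,3) (5,3) (5,4) (5,5)

Moves only go right or down, so the column and row indices never decrease.
Route from (1,1): right 1 to (1,2), down 3 to (4,2), right 1 to (4,3), down 1 to (5,3), right 2 to (5,5) — 8 moves in all.
Check: all required cells visited.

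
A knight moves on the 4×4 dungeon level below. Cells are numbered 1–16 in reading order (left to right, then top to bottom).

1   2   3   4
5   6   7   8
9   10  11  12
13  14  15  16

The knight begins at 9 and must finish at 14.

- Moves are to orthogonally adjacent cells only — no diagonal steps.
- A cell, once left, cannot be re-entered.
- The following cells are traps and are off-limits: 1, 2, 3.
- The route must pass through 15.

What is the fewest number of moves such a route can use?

Any route passes through 15 somewhere between 9 and 14. Summing Manhattan distances along the two legs (9 → 15 → 14) gives a lower bound of 3 + 1 = 4 moves.
A route of 4 moves achieves this: 9 → 10 → 11 → 15 → 14.
Since 4 matches the lower bound, it is optimal.

4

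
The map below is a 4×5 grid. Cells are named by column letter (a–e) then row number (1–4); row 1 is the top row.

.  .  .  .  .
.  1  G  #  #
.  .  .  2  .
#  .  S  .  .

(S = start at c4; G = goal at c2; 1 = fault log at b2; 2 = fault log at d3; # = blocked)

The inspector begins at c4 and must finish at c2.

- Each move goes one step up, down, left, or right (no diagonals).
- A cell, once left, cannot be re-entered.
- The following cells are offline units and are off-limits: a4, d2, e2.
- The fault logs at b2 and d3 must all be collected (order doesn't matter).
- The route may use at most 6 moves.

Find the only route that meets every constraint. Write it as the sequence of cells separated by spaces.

The budget equals the shortest possible length, so every move has to be on a shortest route through the required cells.
Route from c4: right 1 to d4, up 1 to d3, left 2 to b3, up 1 to b2, right 1 to c2 — 6 moves in all.
Check: all required cells visited; 6 ≤ 6 moves.

c4 d4 d3 c3 b3 b2 c2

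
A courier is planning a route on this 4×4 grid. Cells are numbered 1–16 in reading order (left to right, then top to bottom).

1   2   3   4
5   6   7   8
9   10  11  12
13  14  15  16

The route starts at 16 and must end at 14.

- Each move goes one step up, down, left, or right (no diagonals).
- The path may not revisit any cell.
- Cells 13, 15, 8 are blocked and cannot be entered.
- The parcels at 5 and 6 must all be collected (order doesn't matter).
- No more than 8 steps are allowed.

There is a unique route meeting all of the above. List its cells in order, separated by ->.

16 -> 12 -> 11 -> 7 -> 6 -> 5 -> 9 -> 10 -> 14

The 8-move cap with required stops at 5, 6 leaves no slack for detours.
Route from 16: up to 12, left to 11, up to 7, 2× left (reaching 5), down to 9, right to 10, down to 14 — 8 moves in all.
Check: all required cells visited; 8 ≤ 8 moves.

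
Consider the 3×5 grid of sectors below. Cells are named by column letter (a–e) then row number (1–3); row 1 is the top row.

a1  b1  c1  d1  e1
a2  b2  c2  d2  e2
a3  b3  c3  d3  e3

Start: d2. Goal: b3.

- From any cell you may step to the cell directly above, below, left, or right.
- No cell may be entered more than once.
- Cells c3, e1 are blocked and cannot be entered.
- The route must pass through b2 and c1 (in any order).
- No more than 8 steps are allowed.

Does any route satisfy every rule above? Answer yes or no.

One route that works: d2 → d1 → c1 → c2 → b2 → b3.

yes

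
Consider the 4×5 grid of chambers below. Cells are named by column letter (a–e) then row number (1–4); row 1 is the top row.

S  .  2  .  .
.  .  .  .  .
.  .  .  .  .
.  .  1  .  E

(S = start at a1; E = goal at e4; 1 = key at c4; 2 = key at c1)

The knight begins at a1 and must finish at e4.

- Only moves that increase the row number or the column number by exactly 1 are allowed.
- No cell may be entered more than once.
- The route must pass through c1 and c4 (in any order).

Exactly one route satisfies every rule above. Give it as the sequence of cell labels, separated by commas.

a1, b1, c1, c2, c3, c4, d4, e4

Moves only go right or down, so the column and row indices never decrease.
Route from a1: 2× right (reaching c1), 3× down (reaching c4), 2× right (reaching e4) — 7 moves in all.
Check: all required cells visited.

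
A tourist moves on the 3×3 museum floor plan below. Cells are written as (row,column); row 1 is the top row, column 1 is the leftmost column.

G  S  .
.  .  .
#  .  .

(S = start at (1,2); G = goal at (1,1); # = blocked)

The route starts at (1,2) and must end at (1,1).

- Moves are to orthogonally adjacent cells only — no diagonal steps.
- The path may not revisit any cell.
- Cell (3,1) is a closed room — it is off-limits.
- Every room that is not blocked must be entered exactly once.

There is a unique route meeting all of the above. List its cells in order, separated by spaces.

(1,2) (1,3) (2,3) (3,3) (3,2) (2,2) (2,1) (1,1)

Need to visit all 8 open cells exactly once, starting at (1,2) and ending at (1,1).
Cell (3,3) has only two open neighbours ((2,3) and (3,2)), so the path must pass straight through it: one of those is the cell it's entered from and the other is where it exits.
Route from (1,2): right to (1,3), 2× down (reaching (3,3)), left to (3,2), up to (2,2), left to (2,1), up to (1,1) — 7 moves in all.
Check: all 8 open cells covered.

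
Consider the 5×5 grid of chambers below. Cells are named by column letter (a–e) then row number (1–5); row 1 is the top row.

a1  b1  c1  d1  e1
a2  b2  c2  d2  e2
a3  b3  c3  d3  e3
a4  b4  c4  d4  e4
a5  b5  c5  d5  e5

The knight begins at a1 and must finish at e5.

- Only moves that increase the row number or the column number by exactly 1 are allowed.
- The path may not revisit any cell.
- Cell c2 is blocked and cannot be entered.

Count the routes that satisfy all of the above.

40

A right/down-only route from a1 to e5 makes exactly 4 down-moves and 4 right-moves in some order.
With no other constraints that would be C(8,4) = 70 routes.
Subtract routes through each blocked cell (inclusion–exclusion for overlaps): − through c2: 30 → 40.
That gives 40 routes.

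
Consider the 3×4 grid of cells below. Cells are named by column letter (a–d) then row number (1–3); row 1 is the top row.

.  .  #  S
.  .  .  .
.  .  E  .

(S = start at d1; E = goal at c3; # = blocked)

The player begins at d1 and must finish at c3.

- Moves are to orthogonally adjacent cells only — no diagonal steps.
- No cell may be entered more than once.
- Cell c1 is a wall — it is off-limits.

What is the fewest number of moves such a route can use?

The Manhattan distance from d1 to c3 is |1−3| + |4−3| = 3, so at least 3 moves are needed.
A route of 3 moves achieves this: d1 → d2 → d3 → c3.
Since 3 matches the lower bound, it is optimal.

3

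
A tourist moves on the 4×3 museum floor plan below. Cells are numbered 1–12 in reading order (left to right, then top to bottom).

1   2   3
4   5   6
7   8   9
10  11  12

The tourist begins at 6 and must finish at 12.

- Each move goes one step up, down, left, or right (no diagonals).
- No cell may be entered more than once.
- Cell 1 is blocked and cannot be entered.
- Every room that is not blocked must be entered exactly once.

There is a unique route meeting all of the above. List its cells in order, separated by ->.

6 -> 3 -> 2 -> 5 -> 4 -> 7 -> 10 -> 11 -> 8 -> 9 -> 12

Need to visit all 11 open cells exactly once, starting at 6 and ending at 12.
Cell 10 has only two open neighbours (7 and 11), so the path must pass straight through it: one of those is the cell it's entered from and the other is where it exits.
Route from 6: up 1 to 3, left 1 to 2, down 1 to 5, left 1 to 4, down 2 to 10, right 1 to 11, up 1 to 8, right 1 to 9, down 1 to 12 — 10 moves in all.
Check: all 11 open cells covered.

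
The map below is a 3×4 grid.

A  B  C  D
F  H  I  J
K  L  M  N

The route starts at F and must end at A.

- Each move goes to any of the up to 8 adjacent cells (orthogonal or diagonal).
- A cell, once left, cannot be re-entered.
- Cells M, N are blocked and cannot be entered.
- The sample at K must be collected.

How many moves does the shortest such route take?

Any route passes through K somewhere between F and A. Summing Chebyshev distances along the two legs (F → K → A) gives a lower bound of 1 + 2 = 3 moves.
A route of 3 moves achieves this: F → K → H → A.
Since 3 matches the lower bound, it is optimal.

3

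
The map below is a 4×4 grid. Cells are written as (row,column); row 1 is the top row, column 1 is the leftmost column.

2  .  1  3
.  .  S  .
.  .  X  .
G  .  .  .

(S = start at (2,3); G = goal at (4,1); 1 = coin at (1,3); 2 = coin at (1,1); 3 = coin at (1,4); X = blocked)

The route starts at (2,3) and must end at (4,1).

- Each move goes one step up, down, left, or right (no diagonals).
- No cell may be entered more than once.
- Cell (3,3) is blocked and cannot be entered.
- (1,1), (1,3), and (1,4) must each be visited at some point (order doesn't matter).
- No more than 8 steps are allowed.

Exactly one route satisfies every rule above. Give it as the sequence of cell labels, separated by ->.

(2,3) -> (2,4) -> (1,4) -> (1,3) -> (1,2) -> (1,1) -> (2,1) -> (3,1) -> (4,1)

Any route must reach (1,1), (1,3), and (1,4) and still end at (4,1) within 8 moves, so the order of the required stops is forced.
Route from (2,3): right 1 to (2,4), up 1 to (1,4), left 3 to (1,1), down 3 to (4,1) — 8 moves in all.
Check: all required cells visited; 8 ≤ 8 moves.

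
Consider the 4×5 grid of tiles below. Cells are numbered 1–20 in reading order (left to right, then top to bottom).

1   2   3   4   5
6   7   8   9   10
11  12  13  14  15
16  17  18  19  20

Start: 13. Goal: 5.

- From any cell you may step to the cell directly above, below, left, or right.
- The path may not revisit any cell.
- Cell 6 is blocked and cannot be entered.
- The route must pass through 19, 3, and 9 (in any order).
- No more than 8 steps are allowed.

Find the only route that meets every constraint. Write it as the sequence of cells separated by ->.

Any route must reach 19, 3, and 9 and still end at 5 within 8 moves, so the order of the required stops is forced.
Route from 13: down to 18, right to 19, 2× up (reaching 9), left to 8, up to 3, 2× right (reaching 5) — 8 moves in all.
Check: all required cells visited; 8 ≤ 8 moves.

13 -> 18 -> 19 -> 14 -> 9 -> 8 -> 3 -> 4 -> 5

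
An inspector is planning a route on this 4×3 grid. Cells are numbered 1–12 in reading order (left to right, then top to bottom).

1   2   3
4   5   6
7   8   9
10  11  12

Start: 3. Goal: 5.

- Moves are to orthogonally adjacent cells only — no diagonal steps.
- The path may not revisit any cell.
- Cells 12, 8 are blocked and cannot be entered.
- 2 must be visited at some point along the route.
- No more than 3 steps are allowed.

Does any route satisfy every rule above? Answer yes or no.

One route that works: 3 → 2 → 5.

yes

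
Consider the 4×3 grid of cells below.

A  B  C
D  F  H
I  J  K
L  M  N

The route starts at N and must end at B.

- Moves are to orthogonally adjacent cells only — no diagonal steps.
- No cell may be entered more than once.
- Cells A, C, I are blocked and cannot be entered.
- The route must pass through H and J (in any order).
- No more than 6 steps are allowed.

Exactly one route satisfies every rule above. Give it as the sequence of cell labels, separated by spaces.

The 6-move cap with required stops at H, J leaves no slack for detours.
Route from N: left 1 to M, up 1 to J, right 1 to K, up 1 to H, left 1 to F, up 1 to B — 6 moves in all.
Check: all required cells visited; 6 ≤ 6 moves.

N M J K H F B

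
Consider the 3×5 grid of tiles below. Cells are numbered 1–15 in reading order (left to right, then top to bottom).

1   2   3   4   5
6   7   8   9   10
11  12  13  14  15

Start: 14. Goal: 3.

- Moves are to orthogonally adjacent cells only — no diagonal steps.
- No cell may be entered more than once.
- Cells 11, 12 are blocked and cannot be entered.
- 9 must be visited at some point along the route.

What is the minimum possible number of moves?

3

Any route passes through 9 somewhere between 14 and 3. Summing Manhattan distances along the two legs (14 → 9 → 3) gives a lower bound of 1 + 2 = 3 moves.
A route of 3 moves achieves this: 14 → 9 → 4 → 3.
Since 3 matches the lower bound, it is optimal.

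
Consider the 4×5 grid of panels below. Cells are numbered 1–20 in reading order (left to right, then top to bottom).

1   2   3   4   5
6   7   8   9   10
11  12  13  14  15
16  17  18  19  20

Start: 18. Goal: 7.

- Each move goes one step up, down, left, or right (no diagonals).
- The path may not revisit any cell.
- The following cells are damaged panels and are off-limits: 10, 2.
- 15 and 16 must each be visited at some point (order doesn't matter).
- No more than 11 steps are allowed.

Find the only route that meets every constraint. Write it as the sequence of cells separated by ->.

18 -> 19 -> 20 -> 15 -> 14 -> 13 -> 12 -> 17 -> 16 -> 11 -> 6 -> 7

Any route must reach 15 and 16 and still end at 7 within 11 moves, so the order of the required stops is forced.
Route from 18: right 2 to 20, up 1 to 15, left 3 to 12, down 1 to 17, left 1 to 16, up 2 to 6, right 1 to 7 — 11 moves in all.
Check: all required cells visited; 11 ≤ 11 moves.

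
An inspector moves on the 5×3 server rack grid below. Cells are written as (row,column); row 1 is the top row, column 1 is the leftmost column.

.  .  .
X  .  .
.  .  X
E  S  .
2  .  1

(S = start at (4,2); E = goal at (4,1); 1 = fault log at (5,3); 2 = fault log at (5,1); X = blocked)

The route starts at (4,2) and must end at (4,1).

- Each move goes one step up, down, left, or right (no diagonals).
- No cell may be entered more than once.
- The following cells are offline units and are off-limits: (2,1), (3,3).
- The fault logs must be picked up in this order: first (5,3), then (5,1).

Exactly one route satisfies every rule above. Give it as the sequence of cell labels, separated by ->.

(4,2) -> (4,3) -> (5,3) -> (5,2) -> (5,1) -> (4,1)

The waypoints must appear in the order (5,3), (5,1), with no cell reused.
Route from (4,2): right 1 to (4,3), down 1 to (5,3), left 2 to (5,1), up 1 to (4,1) — 5 moves in all.
Check: order respected (1 at step 2, 2 at step 4).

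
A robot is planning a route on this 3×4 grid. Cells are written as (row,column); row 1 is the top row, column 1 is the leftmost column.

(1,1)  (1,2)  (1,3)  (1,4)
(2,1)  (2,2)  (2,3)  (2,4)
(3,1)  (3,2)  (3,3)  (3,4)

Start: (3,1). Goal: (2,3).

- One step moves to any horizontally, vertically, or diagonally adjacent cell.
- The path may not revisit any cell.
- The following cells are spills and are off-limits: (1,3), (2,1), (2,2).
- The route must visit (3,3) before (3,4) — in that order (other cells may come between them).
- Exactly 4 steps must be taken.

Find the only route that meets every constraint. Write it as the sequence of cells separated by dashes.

(3,1) - (3,2) - (3,3) - (3,4) - (2,3)

The waypoints must appear in the order (3,3), (3,4), with no cell reused.
Route from (3,1): right 3 to (3,4), up-left 1 to (2,3) — 4 moves in all.
Check: order respected ((3,3) at step 2, (3,4) at step 3); 4 moves as required.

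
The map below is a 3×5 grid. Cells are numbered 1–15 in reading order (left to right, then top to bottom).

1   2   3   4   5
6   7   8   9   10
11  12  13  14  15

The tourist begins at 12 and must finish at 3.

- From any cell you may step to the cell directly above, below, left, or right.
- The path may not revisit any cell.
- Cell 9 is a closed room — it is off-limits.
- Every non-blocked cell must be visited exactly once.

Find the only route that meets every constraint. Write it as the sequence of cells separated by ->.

12 -> 11 -> 6 -> 1 -> 2 -> 7 -> 8 -> 13 -> 14 -> 15 -> 10 -> 5 -> 4 -> 3

Need to visit all 14 open cells exactly once, starting at 12 and ending at 3.
Cell 14 has only two open neighbours (13 and 15), so the path must pass straight through it: one of those is the cell it's entered from and the other is where it exits.
Route from 12: left to 11, 2× up (reaching 1), right to 2, down to 7, right to 8, down to 13, 2× right (reaching 15), 2× up (reaching 5), 2× left (reaching 3) — 13 moves in all.
Check: all 14 open cells covered.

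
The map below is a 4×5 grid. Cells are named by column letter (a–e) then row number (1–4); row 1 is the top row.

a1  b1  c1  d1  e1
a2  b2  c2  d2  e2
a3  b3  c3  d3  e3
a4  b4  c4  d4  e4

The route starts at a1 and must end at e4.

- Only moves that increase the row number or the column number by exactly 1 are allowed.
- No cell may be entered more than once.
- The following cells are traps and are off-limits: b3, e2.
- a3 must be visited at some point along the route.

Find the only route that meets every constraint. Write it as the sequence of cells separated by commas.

Moves only go right or down, so the column and row indices never decrease.
Route from a1: 3× down (reaching a4), 4× right (reaching e4) — 7 moves in all.
Check: all required cells visited.

a1, a2, a3, a4, b4, c4, d4, e4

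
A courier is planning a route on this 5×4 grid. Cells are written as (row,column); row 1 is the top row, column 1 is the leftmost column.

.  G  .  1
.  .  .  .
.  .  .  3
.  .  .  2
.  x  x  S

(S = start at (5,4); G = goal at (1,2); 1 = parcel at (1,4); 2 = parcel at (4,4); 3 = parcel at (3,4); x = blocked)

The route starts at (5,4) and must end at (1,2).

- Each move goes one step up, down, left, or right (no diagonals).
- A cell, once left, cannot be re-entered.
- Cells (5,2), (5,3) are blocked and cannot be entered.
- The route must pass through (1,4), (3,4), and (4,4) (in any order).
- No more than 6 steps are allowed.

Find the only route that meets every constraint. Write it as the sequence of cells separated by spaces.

Any route must reach (1,4), (3,4), and (4,4) and still end at (1,2) within 6 moves, so the order of the required stops is forced.
Route from (5,4): up 4 to (1,4), left 2 to (1,2) — 6 moves in all.
Check: all required cells visited; 6 ≤ 6 moves.

(5,4) (4,4) (3,4) (2,4) (1,4) (1,3) (1,2)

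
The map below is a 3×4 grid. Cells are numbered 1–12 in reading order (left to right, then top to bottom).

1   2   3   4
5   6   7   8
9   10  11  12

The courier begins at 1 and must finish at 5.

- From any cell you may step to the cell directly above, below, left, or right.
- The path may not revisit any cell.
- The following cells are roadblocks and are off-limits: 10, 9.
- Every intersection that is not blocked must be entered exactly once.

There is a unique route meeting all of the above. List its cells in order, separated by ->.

1 -> 2 -> 3 -> 4 -> 8 -> 12 -> 11 -> 7 -> 6 -> 5

Need to visit all 10 open cells exactly once, starting at 1 and ending at 5.
Route from 1: 3× right (reaching 4), 2× down (reaching 12), left to 11, up to 7, 2× left (reaching 5) — 9 moves in all.
Check: all 10 open cells covered.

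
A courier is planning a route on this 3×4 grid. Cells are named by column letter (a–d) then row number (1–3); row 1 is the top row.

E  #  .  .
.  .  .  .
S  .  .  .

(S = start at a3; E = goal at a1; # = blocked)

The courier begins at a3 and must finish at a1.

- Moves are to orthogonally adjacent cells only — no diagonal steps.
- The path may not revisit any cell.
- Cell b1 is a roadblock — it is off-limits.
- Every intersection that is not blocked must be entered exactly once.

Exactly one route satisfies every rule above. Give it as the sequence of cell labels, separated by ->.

a3 -> b3 -> c3 -> d3 -> d2 -> d1 -> c1 -> c2 -> b2 -> a2 -> a1

Need to visit all 11 open cells exactly once, starting at a3 and ending at a1.
Route from a3: right 3 to d3, up 2 to d1, left 1 to c1, down 1 to c2, left 2 to a2, up 1 to a1 — 10 moves in all.
Check: all 11 open cells covered.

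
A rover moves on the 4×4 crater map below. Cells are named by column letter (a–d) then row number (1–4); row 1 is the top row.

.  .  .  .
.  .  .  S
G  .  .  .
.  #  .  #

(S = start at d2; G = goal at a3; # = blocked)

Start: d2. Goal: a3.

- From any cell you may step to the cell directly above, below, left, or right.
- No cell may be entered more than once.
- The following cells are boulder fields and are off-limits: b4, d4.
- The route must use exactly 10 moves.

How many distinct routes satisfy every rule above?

Need simple routes of exactly 10 moves from d2 to a3 (Manhattan distance 4, so 3 moves are spent on a detour and 3 undoing it).
Enumerating: d2 d1 c1 c2 c3 b3 b2 b1 a1 a2 a3 | d2 d1 c1 b1 a1 a2 b2 c2 c3 b3 a3 | d2 d3 c3 c2 c1 b1 a1 a2 b2 b3 a3 | d2 d3 c3 b3 b2 c2 c1 b1 a1 a2 a3.
That gives 4 routes.

4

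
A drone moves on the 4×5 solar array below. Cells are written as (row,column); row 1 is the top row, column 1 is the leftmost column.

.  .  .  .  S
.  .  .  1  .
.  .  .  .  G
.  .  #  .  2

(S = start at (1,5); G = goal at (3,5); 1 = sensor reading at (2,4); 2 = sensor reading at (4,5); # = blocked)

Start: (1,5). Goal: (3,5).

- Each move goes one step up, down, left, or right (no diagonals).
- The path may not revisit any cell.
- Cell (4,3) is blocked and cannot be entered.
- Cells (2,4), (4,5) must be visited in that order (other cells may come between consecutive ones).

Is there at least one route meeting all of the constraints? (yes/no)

One route that works: (1,5) → (2,5) → (2,4) → (3,4) → (4,4) → (4,5) → (3,5).

yes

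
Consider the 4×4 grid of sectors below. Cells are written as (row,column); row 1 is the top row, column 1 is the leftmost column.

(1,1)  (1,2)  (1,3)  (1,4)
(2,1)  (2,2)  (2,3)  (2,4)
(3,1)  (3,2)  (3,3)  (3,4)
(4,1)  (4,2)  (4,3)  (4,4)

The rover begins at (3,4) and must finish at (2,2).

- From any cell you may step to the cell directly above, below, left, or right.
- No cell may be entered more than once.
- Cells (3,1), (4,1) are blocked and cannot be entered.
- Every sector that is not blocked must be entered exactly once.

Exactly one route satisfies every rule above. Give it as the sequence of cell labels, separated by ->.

(3,4) -> (4,4) -> (4,3) -> (4,2) -> (3,2) -> (3,3) -> (2,3) -> (2,4) -> (1,4) -> (1,3) -> (1,2) -> (1,1) -> (2,1) -> (2,2)

Need to visit all 14 open cells exactly once, starting at (3,4) and ending at (2,2).
Route from (3,4): down to (4,4), 2× left (reaching (4,2)), up to (3,2), right to (3,3), up to (2,3), right to (2,4), up to (1,4), 3× left (reaching (1,1)), down to (2,1), right to (2,2) — 13 moves in all.
Check: all 14 open cells covered.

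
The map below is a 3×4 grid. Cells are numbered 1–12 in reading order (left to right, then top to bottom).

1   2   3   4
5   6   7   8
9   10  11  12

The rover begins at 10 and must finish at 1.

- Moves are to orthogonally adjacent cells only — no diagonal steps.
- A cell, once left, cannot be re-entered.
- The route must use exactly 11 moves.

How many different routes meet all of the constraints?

1

Need simple routes of exactly 11 moves from 10 to 1 (Manhattan distance 3, so 4 moves are spent on a detour and 4 undoing it).
Enumerating: 10 9 5 6 7 11 12 8 4 3 2 1.
That gives 1 route.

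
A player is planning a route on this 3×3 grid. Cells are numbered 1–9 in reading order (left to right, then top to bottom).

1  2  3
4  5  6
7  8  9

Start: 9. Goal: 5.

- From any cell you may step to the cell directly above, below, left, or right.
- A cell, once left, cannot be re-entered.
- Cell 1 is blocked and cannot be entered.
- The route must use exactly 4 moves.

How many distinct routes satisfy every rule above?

Need simple routes of exactly 4 moves from 9 to 5 (Manhattan distance 2, so 1 moves are spent on a detour and 1 undoing it).
Enumerating: 9 6 3 2 5 | 9 8 7 4 5.
That gives 2 routes.

2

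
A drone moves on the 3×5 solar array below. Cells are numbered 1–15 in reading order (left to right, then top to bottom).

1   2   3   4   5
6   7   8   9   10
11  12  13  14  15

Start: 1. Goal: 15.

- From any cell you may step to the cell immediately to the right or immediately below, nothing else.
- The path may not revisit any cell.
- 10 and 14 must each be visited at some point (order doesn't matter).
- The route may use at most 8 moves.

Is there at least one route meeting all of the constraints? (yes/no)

no

14 is below but to the left of 10: going 10 → 14 would need a leftward move and 14 → 10 an upward move, so no right/down-only route can visit both required cells.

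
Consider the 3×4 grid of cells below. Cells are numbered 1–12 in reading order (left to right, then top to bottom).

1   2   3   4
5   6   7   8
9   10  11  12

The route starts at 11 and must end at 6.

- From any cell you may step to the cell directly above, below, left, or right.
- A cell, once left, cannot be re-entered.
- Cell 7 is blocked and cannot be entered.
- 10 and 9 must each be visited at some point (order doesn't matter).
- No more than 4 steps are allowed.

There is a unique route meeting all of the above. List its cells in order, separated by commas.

The budget equals the shortest possible length, so every move has to be on a shortest route through the required cells.
Route from 11: 2× left (reaching 9), up to 5, right to 6 — 4 moves in all.
Check: all required cells visited; 4 ≤ 4 moves.

11, 10, 9, 5, 6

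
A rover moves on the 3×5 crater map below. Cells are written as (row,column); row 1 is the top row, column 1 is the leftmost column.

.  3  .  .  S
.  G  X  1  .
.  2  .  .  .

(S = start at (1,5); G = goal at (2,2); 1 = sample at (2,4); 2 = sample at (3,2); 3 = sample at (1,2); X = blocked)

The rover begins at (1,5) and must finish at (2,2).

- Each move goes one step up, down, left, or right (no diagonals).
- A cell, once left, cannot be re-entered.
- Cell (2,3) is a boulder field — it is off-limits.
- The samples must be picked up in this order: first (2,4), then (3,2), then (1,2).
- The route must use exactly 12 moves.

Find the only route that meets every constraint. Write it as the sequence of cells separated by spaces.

The waypoints must appear in the order (2,4), (3,2), (1,2), with no cell reused.
Route from (1,5): left 1 to (1,4), down 1 to (2,4), right 1 to (2,5), down 1 to (3,5), left 4 to (3,1), up 2 to (1,1), right 1 to (1,2), down 1 to (2,2) — 12 moves in all.
Check: order respected (1 at step 2, 2 at step 7, 3 at step 11); 12 moves as required.

(1,5) (1,4) (2,4) (2,5) (3,5) (3,4) (3,3) (3,2) (3,1) (2,1) (1,1) (1,2) (2,2)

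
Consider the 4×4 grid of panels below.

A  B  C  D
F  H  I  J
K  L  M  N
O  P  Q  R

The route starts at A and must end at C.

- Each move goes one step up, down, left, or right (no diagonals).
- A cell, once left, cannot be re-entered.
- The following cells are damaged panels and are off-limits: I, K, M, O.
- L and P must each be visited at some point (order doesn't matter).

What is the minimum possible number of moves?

Any route passes through L and P in some order between A and C. Summing Manhattan distances along each leg and taking the cheapest ordering (A → L → P → C) gives a lower bound of 3 + 1 + 4 = 8 moves.
The shortest route satisfying every rule uses 10 moves: A → F → H → L → P → Q → R → N → J → D → C.
The no-revisit rule (legs can't share cells) pushes the minimum above the 8-move bound; an exhaustive check rules out every length from 8 to 9, leaving 10 as the minimum.

10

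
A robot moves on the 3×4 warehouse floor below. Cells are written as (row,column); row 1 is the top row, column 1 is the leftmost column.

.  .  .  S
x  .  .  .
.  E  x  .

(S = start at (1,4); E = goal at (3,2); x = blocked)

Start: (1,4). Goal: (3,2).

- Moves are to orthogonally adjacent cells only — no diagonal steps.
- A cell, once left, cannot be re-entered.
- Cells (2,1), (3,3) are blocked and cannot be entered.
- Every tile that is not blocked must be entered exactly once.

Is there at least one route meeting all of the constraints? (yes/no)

Cell (1,1) has only one open neighbour but is neither the start nor the goal, so a Hamiltonian route would have to both enter and leave it through the same neighbour — impossible without revisiting.

no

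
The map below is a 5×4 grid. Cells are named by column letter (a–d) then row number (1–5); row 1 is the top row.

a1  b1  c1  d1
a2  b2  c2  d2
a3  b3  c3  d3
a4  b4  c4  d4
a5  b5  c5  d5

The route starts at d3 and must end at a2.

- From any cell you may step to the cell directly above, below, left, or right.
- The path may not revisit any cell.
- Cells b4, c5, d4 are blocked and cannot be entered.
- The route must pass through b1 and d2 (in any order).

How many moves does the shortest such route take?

6

Any route passes through b1 and d2 in some order between d3 and a2. Summing Manhattan distances along each leg and taking the cheapest ordering (d3 → d2 → b1 → a2) gives a lower bound of 1 + 3 + 2 = 6 moves.
A route of 6 moves achieves this: d3 → d2 → d1 → c1 → b1 → b2 → a2.
Since 6 matches the lower bound, it is optimal.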